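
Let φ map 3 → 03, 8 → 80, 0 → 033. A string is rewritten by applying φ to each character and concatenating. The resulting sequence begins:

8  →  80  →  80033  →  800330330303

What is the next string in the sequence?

80033033030303303030330303303

Apply φ to 800330330303 symbol by symbol: 8→80, 0→033, 0→033, 3→03, 3→03, 0→033, 3→03, 3→03, 0→033, 3→03, 0→033, 3→03; joined: 80 033 033 03 03 033 03 03 033 03 033 03.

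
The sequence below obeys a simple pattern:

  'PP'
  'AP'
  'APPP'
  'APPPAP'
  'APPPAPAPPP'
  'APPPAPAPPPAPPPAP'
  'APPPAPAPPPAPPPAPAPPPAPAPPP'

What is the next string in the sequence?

Each term (from the third on) is the previous term followed by the one before it: term 3 = AP·PP = APPP.
So term 8 is APPPAPAPPPAPPPAPAPPPAPAPPP·APPPAPAPPPAPPPAP.

APPPAPAPPPAPPPAPAPPPAPAPPPAPPPAPAPPPAPPPAP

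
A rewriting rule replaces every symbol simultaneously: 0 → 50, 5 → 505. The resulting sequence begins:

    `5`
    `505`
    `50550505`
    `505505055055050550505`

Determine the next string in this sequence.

Rewriting the 21 symbols of 505505055055050550505 one by one yields 505 50 505 505 50 505 50 505 505 50 505 505 50 505 50 505 505 50 505 50 505; concatenated:

5055050550550505505055055050550550505505055055050550505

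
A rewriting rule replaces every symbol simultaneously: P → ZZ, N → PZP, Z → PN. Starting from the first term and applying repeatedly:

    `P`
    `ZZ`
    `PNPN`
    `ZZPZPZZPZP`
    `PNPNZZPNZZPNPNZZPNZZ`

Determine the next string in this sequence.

Rewriting the 20 symbols of PNPNZZPNZZPNPNZZPNZZ one by one yields ZZ PZP ZZ PZP PN PN ZZ PZP PN PN ZZ PZP ZZ PZP PN PN ZZ PZP PN PN; concatenated:

ZZPZPZZPZPPNPNZZPZPPNPNZZPZPZZPZPPNPNZZPZPPNPN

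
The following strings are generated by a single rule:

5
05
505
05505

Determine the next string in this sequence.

50505505

Each term (from the third on) is the two preceding terms concatenated in order: term 3 = 5·05 = 505.
Continuing: 505 · 05505 gives term 5.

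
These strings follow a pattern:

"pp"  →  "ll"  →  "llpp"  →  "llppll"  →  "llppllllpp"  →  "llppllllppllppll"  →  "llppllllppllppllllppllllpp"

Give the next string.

llppllllppllppllllppllllppllppllllppllppll

From term 3 onward, concatenate the last term with the second-to-last: ll·pp = llpp, llpp·ll = llppll, …
Continuing: llppllllppllppllllppllllpp · llppllllppllppll gives term 8.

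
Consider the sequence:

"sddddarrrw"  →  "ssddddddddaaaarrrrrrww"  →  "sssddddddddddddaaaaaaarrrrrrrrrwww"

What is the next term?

Reading off run lengths: s runs 1, 2, 3; d runs 4, 8, 12; a runs 1, 4, 7; r runs 3, 6, 9; w runs 1, 2, 3 — each is linear in n (n = 1, 2, …).
Setting n = 4 gives 4, 16, 10, 12, 4 characters in each block.

ssssddddddddddddddddaaaaaaaaaarrrrrrrrrrrrwwww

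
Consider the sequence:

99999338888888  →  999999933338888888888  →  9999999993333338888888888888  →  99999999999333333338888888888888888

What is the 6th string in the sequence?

9999999999999993333333333338888888888888888888888

Reading off run lengths: 9 runs 5, 7, 9, 11; 3 runs 2, 4, 6, 8; 8 runs 7, 10, 13, 16 — each is linear in n, where the shown terms are n = 2, 3, 4, 5.
At n = 7 the blocks have lengths 15, 12, 22.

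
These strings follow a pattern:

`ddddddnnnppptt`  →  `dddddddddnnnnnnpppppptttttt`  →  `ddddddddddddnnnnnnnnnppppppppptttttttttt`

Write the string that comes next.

dddddddddddddddnnnnnnnnnnnnpppppppppppptttttttttttttt

Term n consists of 3n+3 d's, followed by 3n n's, followed by 3n p's, followed by 4n-2 t's (n = 1, 2, …).
For the next term, n = 4, so the run lengths are 15, 12, 12, 14.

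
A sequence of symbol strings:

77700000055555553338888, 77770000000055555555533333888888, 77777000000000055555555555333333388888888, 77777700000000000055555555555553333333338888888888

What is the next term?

The n-th term is n+1 7's then 2n+2 0's then 2n+3 5's then 2n-1 3's then 2n 8's, where the shown terms are n = 2, 3, 4, 5.
For the next term, n = 6, so the run lengths are 7, 14, 15, 11, 12.

77777770000000000000055555555555555533333333333888888888888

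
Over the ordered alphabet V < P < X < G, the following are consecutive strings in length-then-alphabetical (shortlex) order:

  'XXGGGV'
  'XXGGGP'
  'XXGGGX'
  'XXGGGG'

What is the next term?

Treat XXGGGG as a base-4 numeral over the given alphabet and add one, carrying through any trailing G's.

XGVVVV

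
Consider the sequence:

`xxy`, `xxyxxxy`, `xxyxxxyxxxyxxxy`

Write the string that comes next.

Each string is two copies of the previous one joined by 'x'.
Doubling xxyxxxyxxxyxxxy with 'x' between the halves:

xxyxxxyxxxyxxxyxxxyxxxyxxxyxxxy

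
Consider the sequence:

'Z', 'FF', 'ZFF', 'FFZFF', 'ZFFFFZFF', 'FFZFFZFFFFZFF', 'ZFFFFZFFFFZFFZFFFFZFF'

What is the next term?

FFZFFZFFFFZFFZFFFFZFFFFZFFZFFFFZFF

This is a Fibonacci-style word recurrence s(k) = s(k−2)·s(k−1): e.g. Z·FF = ZFF.
So term 8 is FFZFFZFFFFZFF·ZFFFFZFFFFZFFZFFFFZFF.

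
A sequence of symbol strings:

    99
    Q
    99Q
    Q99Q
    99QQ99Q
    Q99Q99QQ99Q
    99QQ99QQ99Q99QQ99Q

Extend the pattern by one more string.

Q99Q99QQ99Q99QQ99QQ99Q99QQ99Q

From term 3 onward, concatenate the second-to-last term with the last: 99·Q = 99Q, Q·99Q = Q99Q, …
Continuing: Q99Q99QQ99Q · 99QQ99QQ99Q99QQ99Q gives term 8.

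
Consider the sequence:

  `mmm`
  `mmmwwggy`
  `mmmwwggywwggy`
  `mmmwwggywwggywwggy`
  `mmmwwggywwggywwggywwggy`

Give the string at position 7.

Every step adds wwggy to the end: s(k+1) = s(k)·wwggy.
From mmmwwggywwggywwggywwggy, 2 further steps: mmmwwggywwggywwggywwggy → mmmwwggywwggywwggywwggywwggy → (answer).

mmmwwggywwggywwggywwggywwggywwggy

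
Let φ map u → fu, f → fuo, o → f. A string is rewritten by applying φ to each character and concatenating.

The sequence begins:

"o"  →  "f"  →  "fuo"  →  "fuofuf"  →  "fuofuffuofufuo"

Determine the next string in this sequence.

fuofuffuofufuofuofuffuofufuofuf

Replace each of the 14 characters of fuofuffuofufuo in place — fuo fu f fuo fu fuo fuo fu f fuo fu fuo fu f — and concatenate.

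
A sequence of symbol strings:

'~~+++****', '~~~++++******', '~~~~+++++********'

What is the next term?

Term n consists of n ~'s, followed by n+1 +'s, followed by 2n *'s, where the shown terms are n = 2, 3, 4.
Setting n = 5 gives 5, 6, 10 characters in each block.

~~~~~++++++**********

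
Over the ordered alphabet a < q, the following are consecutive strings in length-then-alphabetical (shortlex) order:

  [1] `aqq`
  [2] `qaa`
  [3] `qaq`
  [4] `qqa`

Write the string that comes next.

qqq

The successor of qqa increments the rightmost position that isn't already q and resets every position after it to a.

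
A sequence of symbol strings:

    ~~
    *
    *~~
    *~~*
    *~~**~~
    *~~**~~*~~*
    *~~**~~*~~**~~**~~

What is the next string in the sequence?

*~~**~~*~~**~~**~~*~~**~~*~~*

From term 3 onward, concatenate the last term with the second-to-last: *·~~ = *~~, *~~·* = *~~*, …
So term 8 is *~~**~~*~~**~~**~~·*~~**~~*~~*.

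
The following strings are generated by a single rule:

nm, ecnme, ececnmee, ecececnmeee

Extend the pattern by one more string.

Every step adds ec to the front and e to the end of the previous string.
Applying this once more to ecececnmeee:

ececececnmeeee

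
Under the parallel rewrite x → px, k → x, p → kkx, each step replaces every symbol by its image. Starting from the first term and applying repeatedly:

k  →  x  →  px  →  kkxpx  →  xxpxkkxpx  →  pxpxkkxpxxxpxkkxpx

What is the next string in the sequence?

Replace each of the 18 characters of pxpxkkxpxxxpxkkxpx in place — kkx px kkx px x x px kkx px px px kkx px x x px kkx px — and concatenate.

kkxpxkkxpxxxpxkkxpxpxpxkkxpxxxpxkkxpx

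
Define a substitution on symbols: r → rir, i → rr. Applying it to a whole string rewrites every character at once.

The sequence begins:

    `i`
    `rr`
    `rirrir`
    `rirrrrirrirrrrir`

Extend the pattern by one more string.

Applying the rule to each of the 16 symbols of rirrrrirrirrrrir gives the pieces rir rr rir rir rir rir rr rir rir rr rir rir rir rir rr rir, which concatenate to the answer.

rirrrrirrirrirrirrrrirrirrrrirrirrirrirrrrir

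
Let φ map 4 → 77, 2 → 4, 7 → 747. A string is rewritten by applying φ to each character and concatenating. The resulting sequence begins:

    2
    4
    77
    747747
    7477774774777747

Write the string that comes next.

Applying the rule to each of the 16 symbols of 7477774774777747 gives the pieces 747 77 747 747 747 747 77 747 747 77 747 747 747 747 77 747, which concatenate to the answer.

74777747747747747777477477774774774774777747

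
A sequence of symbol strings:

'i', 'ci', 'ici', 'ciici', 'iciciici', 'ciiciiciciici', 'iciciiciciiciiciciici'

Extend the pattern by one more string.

ciiciiciciiciiciciiciciiciiciciici

This is a Fibonacci-style word recurrence s(k) = s(k−2)·s(k−1): e.g. i·ci = ici.
So term 8 is ciiciiciciici·iciciiciciiciiciciici.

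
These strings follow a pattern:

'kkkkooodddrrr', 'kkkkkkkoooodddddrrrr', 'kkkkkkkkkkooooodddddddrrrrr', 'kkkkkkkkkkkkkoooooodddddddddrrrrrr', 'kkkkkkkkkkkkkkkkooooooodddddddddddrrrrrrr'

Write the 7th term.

kkkkkkkkkkkkkkkkkkkkkkooooooooodddddddddddddddrrrrrrrrr

Term n consists of 3n+1 k's, followed by n+2 o's, followed by 2n+1 d's, followed by n+2 r's (n = 1, 2, …).
At n = 7 the blocks have lengths 22, 9, 15, 9.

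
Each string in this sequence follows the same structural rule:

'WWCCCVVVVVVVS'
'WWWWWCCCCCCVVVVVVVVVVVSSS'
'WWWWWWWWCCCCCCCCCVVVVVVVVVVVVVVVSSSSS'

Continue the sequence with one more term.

Term n consists of 3n-1 W's, followed by 3n C's, followed by 4n+3 V's, followed by 2n-1 S's (n = 1, 2, …).
For the next term, n = 4, so the run lengths are 11, 12, 19, 7.

WWWWWWWWWWWCCCCCCCCCCCCVVVVVVVVVVVVVVVVVVVSSSSSSS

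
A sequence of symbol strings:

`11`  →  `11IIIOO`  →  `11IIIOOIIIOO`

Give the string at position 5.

11IIIOOIIIOOIIIOOIIIOO

Each term is the previous one with IIIOO appended.
From 11IIIOOIIIOO, 2 further steps: 11IIIOOIIIOO → 11IIIOOIIIOOIIIOO → (answer).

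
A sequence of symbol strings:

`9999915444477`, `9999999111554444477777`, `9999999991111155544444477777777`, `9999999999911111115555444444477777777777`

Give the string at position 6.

Each string has the form 9^{2n+3} 1^{2n-1} 5^{n} 4^{n+3} 7^{3n-1} (n = 1, 2, …).
Setting n = 6 gives 15, 11, 6, 9, 17 characters in each block.

9999999999999991111111111155555544444444477777777777777777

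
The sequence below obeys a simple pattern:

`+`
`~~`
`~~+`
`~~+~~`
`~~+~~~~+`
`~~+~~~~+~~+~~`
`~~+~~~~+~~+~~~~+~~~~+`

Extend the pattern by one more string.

~~+~~~~+~~+~~~~+~~~~+~~+~~~~+~~+~~

Each term (from the third on) is the previous term followed by the one before it: term 3 = ~~·+ = ~~+.
So term 8 is ~~+~~~~+~~+~~~~+~~~~+·~~+~~~~+~~+~~.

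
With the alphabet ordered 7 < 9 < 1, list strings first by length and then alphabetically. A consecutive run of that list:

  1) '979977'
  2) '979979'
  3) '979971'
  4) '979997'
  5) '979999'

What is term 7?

Stepping forward 2 times from 979999: 979999 → 979991, then the target.

979917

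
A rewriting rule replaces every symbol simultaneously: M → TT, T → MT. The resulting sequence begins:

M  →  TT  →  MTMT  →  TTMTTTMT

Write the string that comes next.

MTMTTTMTMTMTTTMT

Rewriting each symbol of TTMTTTMT: T→MT, T→MT, M→TT, T→MT, T→MT, T→MT, M→TT, T→MT, which concatenates to MT MT TT MT MT MT TT MT.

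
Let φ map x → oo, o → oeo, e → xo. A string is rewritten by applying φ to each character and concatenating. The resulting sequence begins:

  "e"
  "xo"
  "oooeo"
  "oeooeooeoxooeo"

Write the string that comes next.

Rewriting the 14 symbols of oeooeooeoxooeo one by one yields oeo xo oeo oeo xo oeo oeo xo oeo oo oeo oeo xo oeo; concatenated:

oeoxooeooeoxooeooeoxooeooooeooeoxooeo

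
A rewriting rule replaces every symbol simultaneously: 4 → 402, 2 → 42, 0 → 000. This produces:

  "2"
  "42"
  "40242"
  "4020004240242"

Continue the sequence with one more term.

Applying the rule to each of the 13 symbols of 4020004240242 gives the pieces 402 000 42 000 000 000 402 42 402 000 42 402 42, which concatenate to the answer.

40200042000000000402424020004240242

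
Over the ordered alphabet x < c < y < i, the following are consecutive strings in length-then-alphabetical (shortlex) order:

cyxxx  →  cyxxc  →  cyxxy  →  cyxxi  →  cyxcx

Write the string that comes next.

cyxcc

Treat cyxcx as a base-4 numeral over the given alphabet and add one, carrying through any trailing i's.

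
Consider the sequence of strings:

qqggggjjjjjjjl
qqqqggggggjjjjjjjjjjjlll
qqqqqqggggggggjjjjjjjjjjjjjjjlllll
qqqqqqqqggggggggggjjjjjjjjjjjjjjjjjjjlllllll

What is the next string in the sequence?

qqqqqqqqqqggggggggggggjjjjjjjjjjjjjjjjjjjjjjjlllllllll

Term n consists of 2n q's, followed by 2n+2 g's, followed by 4n+3 j's, followed by 2n-1 l's (n = 1, 2, …).
For the next term, n = 5, so the run lengths are 10, 12, 23, 9.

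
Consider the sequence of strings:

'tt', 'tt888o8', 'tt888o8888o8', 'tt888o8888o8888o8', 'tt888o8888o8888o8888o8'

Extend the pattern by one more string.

Every step adds 888o8 to the end: s(k+1) = s(k)·888o8.
Applying this once more to tt888o8888o8888o8888o8:

tt888o8888o8888o8888o8888o8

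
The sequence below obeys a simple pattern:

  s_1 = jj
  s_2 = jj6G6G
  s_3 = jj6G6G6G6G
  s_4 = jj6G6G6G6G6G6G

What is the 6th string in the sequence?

Each term is the previous one with 6G6G appended.
From jj6G6G6G6G6G6G, 2 further steps: jj6G6G6G6G6G6G → jj6G6G6G6G6G6G6G6G → (answer).

jj6G6G6G6G6G6G6G6G6G6G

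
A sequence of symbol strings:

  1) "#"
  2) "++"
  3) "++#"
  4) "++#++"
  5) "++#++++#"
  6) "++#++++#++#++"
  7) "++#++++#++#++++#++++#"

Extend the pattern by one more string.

++#++++#++#++++#++++#++#++++#++#++

From term 3 onward, concatenate the last term with the second-to-last: ++·# = ++#, ++#·++ = ++#++, …
Continuing: ++#++++#++#++++#++++# · ++#++++#++#++ gives term 8.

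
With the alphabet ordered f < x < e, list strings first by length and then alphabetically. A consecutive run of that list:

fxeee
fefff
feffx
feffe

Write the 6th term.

fefxx

Stepping forward 2 times from feffe: feffe → fefxf, then the target.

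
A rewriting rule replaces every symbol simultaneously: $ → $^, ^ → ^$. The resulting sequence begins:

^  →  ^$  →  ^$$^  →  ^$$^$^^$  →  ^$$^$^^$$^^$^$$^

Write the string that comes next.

Applying the rule to each of the 16 symbols of ^$$^$^^$$^^$^$$^ gives the pieces ^$ $^ $^ ^$ $^ ^$ ^$ $^ $^ ^$ ^$ $^ ^$ $^ $^ ^$, which concatenate to the answer.

^$$^$^^$$^^$^$$^$^^$^$$^^$$^$^^$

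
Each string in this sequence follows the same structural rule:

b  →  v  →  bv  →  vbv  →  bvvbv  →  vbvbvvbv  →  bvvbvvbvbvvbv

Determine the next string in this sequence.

This is a Fibonacci-style word recurrence s(k) = s(k−2)·s(k−1): e.g. b·v = bv.
So term 8 is vbvbvvbv·bvvbvvbvbvvbv.

vbvbvvbvbvvbvvbvbvvbv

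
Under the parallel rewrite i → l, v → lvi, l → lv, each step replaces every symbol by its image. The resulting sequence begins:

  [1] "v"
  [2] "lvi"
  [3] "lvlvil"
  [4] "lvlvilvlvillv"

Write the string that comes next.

lvlvilvlvillvlvilvlvillvlvlvi

Replace each of the 13 characters of lvlvilvlvillv in place — lv lvi lv lvi l lv lvi lv lvi l lv lv lvi — and concatenate.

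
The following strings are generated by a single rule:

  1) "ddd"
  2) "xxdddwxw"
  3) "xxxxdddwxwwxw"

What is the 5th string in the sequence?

Every step adds xx to the front and wxw to the end of the previous string.
From xxxxdddwxwwxw, 2 further steps: xxxxdddwxwwxw → xxxxxxdddwxwwxwwxw → (answer).

xxxxxxxxdddwxwwxwwxwwxw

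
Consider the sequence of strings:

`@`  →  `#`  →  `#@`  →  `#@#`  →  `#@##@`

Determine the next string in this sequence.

This is a Fibonacci-style word recurrence s(k) = s(k−1)·s(k−2): e.g. #·@ = #@.
So term 6 is #@##@·#@#.

#@##@#@#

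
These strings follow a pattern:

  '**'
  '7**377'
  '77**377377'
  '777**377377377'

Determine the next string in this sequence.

Each term wraps the previous one in 7 on the left and 377 on the right.
Applying this once more to 777**377377377:

7777**377377377377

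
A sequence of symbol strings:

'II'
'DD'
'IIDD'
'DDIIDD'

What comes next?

This is a Fibonacci-style word recurrence s(k) = s(k−2)·s(k−1): e.g. II·DD = IIDD.
So term 5 is IIDD·DDIIDD.

IIDDDDIIDD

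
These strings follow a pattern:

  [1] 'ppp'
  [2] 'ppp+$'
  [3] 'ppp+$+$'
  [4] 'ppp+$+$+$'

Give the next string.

Each term is the previous one with +$ appended.
One more step from ppp+$+$+$ gives the answer.

ppp+$+$+$+$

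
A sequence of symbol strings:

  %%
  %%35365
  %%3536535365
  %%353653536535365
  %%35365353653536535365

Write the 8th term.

%%35365353653536535365353653536535365

Every step adds 35365 to the end: s(k+1) = s(k)·35365.
From %%35365353653536535365, 3 further steps: %%35365353653536535365 → %%3536535365353653536535365 → %%353653536535365353653536535365 → (answer).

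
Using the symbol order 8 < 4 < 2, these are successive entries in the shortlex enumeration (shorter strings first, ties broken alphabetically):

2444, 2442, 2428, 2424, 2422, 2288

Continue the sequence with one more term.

2284

The successor of 2288 increments the rightmost position that isn't already 2 and resets every position after it to 8.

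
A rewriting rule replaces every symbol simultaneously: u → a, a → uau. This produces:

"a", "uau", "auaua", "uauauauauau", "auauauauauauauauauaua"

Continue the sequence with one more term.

Rewriting the 21 symbols of auauauauauauauauauaua one by one yields uau a uau a uau a uau a uau a uau a uau a uau a uau a uau a uau; concatenated:

uauauauauauauauauauauauauauauauauauauauauau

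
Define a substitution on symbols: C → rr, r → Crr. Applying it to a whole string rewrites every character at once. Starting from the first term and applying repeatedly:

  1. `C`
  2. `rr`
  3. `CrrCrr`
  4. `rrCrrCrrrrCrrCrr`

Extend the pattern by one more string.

CrrCrrrrCrrCrrrrCrrCrrCrrCrrrrCrrCrrrrCrrCrr

Replace each of the 16 characters of rrCrrCrrrrCrrCrr in place — Crr Crr rr Crr Crr rr Crr Crr Crr Crr rr Crr Crr rr Crr Crr — and concatenate.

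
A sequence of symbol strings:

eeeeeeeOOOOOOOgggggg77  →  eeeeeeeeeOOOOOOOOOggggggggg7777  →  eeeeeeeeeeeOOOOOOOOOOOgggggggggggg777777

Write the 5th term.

eeeeeeeeeeeeeeeOOOOOOOOOOOOOOOgggggggggggggggggg7777777777

Reading off run lengths: e runs 7, 9, 11; O runs 7, 9, 11; g runs 6, 9, 12; 7 runs 2, 4, 6 — each is linear in n, where the shown terms are n = 2, 3, 4.
For term 5, n = 6, so the run lengths are 15, 15, 18, 10.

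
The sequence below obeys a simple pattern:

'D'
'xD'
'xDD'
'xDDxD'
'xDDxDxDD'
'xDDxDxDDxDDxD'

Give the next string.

xDDxDxDDxDDxDxDDxDxDD

From term 3 onward, concatenate the last term with the second-to-last: xD·D = xDD, xDD·xD = xDDxD, …
The next term joins xDDxDxDDxDDxD and xDDxDxDD.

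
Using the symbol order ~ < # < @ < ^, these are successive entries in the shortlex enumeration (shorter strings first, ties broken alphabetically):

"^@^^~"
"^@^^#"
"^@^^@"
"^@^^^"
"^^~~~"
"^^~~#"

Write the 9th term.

Advancing 3 positions from ^^~~# through ^^~~# → ^^~~@ → ^^~~^ reaches term 9.

^^~#~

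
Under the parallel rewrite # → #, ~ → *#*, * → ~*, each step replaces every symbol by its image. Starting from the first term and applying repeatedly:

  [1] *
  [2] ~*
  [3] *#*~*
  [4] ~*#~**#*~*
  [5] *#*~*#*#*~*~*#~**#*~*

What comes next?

Rewriting the 21 symbols of *#*~*#*#*~*~*#~**#*~* one by one yields ~* # ~* *#* ~* # ~* # ~* *#* ~* *#* ~* # *#* ~* ~* # ~* *#* ~*; concatenated:

~*#~**#*~*#~*#~**#*~**#*~*#*#*~*~*#~**#*~*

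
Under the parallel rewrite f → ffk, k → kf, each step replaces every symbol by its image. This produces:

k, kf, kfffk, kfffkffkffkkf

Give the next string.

φ(kfffkffkffkkf) expands symbol-by-symbol to kf ffk ffk ffk kf ffk ffk kf ffk ffk kf kf ffk; joining the 13 pieces gives the next term.

kfffkffkffkkfffkffkkfffkffkkfkfffk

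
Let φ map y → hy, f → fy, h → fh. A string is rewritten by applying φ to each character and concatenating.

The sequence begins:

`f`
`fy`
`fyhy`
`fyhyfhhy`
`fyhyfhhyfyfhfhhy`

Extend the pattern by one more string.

Replace each of the 16 characters of fyhyfhhyfyfhfhhy in place — fy hy fh hy fy fh fh hy fy hy fy fh fy fh fh hy — and concatenate.

fyhyfhhyfyfhfhhyfyhyfyfhfyfhfhhy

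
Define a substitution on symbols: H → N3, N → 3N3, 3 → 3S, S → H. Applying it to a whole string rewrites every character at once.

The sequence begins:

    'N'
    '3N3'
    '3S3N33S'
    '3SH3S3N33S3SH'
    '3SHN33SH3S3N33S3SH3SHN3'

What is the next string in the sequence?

3SHN33N33S3SHN33SH3S3N33S3SH3SHN33SHN33N33S

φ(3SHN33SH3S3N33S3SH3SHN3) expands symbol-by-symbol to 3S H N3 3N3 3S 3S H N3 3S H 3S 3N3 3S 3S H 3S H N3 3S H N3 3N3 3S; joining the 23 pieces gives the next term.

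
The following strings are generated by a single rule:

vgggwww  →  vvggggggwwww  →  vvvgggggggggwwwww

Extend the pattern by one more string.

Term n consists of n v's, followed by 3n g's, followed by n+2 w's (n = 1, 2, …).
At n = 4 the blocks have lengths 4, 12, 6.

vvvvggggggggggggwwwwww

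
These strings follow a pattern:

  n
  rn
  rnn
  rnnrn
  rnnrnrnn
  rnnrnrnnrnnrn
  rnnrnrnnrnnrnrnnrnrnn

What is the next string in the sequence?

Each term (from the third on) is the previous term followed by the one before it: term 3 = rn·n = rnn.
The next term joins rnnrnrnnrnnrnrnnrnrnn and rnnrnrnnrnnrn.

rnnrnrnnrnnrnrnnrnrnnrnnrnrnnrnnrn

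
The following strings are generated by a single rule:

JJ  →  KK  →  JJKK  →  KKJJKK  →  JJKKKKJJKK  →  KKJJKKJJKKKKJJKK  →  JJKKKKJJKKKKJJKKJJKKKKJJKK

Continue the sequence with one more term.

This is a Fibonacci-style word recurrence s(k) = s(k−2)·s(k−1): e.g. JJ·KK = JJKK.
Continuing: KKJJKKJJKKKKJJKK · JJKKKKJJKKKKJJKKJJKKKKJJKK gives term 8.

KKJJKKJJKKKKJJKKJJKKKKJJKKKKJJKKJJKKKKJJKK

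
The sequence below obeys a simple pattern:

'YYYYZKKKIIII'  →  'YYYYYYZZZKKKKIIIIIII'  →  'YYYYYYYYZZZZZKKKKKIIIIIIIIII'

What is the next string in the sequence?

Term n consists of 2n+2 Y's, followed by 2n-1 Z's, followed by n+2 K's, followed by 3n+1 I's (n = 1, 2, …).
For the next term, n = 4, so the run lengths are 10, 7, 6, 13.

YYYYYYYYYYZZZZZZZKKKKKKIIIIIIIIIIIII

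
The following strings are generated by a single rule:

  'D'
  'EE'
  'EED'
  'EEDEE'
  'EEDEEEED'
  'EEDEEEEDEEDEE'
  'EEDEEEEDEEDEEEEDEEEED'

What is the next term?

Each term (from the third on) is the previous term followed by the one before it: term 3 = EE·D = EED.
So term 8 is EEDEEEEDEEDEEEEDEEEED·EEDEEEEDEEDEE.

EEDEEEEDEEDEEEEDEEEEDEEDEEEEDEEDEE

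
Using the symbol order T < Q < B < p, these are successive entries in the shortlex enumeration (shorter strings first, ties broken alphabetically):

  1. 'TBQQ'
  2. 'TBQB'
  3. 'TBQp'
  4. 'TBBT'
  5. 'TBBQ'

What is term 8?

Advancing 3 positions from TBBQ through TBBQ → TBBB → TBBp reaches term 8.

TBpT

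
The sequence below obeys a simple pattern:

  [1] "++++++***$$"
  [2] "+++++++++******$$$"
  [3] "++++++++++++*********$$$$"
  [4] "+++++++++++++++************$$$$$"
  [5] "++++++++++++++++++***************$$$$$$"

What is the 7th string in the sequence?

The n-th term is 3n+3 +'s then 3n *'s then n+1 $'s (n = 1, 2, …).
At n = 7 the blocks have lengths 24, 21, 8.

++++++++++++++++++++++++*********************$$$$$$$$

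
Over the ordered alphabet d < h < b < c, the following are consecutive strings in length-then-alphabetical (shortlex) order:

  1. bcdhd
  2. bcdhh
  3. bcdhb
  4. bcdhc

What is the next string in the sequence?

bcdbd

The successor of bcdhc increments the rightmost position that isn't already c and resets every position after it to d.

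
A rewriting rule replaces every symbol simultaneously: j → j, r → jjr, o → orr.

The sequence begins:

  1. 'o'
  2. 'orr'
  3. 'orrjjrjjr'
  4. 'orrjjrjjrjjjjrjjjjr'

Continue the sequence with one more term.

Rewriting the 19 symbols of orrjjrjjrjjjjrjjjjr one by one yields orr jjr jjr j j jjr j j jjr j j j j jjr j j j j jjr; concatenated:

orrjjrjjrjjjjrjjjjrjjjjjjrjjjjjjr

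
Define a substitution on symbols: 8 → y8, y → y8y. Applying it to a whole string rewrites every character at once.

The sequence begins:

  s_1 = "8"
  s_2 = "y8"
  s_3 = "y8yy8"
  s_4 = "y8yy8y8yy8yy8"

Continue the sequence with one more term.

y8yy8y8yy8yy8y8yy8y8yy8yy8y8yy8yy8

Replace each of the 13 characters of y8yy8y8yy8yy8 in place — y8y y8 y8y y8y y8 y8y y8 y8y y8y y8 y8y y8y y8 — and concatenate.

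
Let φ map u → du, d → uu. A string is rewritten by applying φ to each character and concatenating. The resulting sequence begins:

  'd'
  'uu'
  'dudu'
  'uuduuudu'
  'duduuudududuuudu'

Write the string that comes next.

Applying the rule to each of the 16 symbols of duduuudududuuudu gives the pieces uu du uu du du du uu du uu du uu du du du uu du, which concatenate to the answer.

uuduuudududuuuduuuduuudududuuudu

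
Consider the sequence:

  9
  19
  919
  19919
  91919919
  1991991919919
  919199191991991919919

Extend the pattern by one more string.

Each term (from the third on) is the two preceding terms concatenated in order: term 3 = 9·19 = 919.
So term 8 is 1991991919919·919199191991991919919.

1991991919919919199191991991919919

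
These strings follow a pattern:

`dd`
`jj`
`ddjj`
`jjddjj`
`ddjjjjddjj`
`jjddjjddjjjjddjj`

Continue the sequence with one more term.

Each term (from the third on) is the two preceding terms concatenated in order: term 3 = dd·jj = ddjj.
So term 7 is ddjjjjddjj·jjddjjddjjjjddjj.

ddjjjjddjjjjddjjddjjjjddjj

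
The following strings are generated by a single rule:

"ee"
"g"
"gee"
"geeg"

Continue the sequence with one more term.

Each term (from the third on) is the previous term followed by the one before it: term 3 = g·ee = gee.
So term 5 is geeg·gee.

geeggee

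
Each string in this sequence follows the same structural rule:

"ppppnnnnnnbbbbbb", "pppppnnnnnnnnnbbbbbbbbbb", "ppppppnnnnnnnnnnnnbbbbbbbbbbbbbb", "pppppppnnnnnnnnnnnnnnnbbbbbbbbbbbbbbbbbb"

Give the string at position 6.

pppppppppnnnnnnnnnnnnnnnnnnnnnbbbbbbbbbbbbbbbbbbbbbbbbbb

Reading off run lengths: p runs 4, 5, 6, 7; n runs 6, 9, 12, 15; b runs 6, 10, 14, 18 — each is linear in n (n = 1, 2, …).
At n = 6 the blocks have lengths 9, 21, 26.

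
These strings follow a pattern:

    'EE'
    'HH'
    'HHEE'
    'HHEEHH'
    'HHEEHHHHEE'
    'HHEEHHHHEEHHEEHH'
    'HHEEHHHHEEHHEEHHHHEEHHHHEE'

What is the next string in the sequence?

This is a Fibonacci-style word recurrence s(k) = s(k−1)·s(k−2): e.g. HH·EE = HHEE.
The next term joins HHEEHHHHEEHHEEHHHHEEHHHHEE and HHEEHHHHEEHHEEHH.

HHEEHHHHEEHHEEHHHHEEHHHHEEHHEEHHHHEEHHEEHH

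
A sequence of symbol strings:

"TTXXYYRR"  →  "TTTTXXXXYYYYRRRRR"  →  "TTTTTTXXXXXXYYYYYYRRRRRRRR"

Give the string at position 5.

TTTTTTTTTTXXXXXXXXXXYYYYYYYYYYRRRRRRRRRRRRRR

Reading off run lengths: T runs 2, 4, 6; X runs 2, 4, 6; Y runs 2, 4, 6; R runs 2, 5, 8 — each is linear in n (n = 1, 2, …).
At n = 5 the blocks have lengths 10, 10, 10, 14.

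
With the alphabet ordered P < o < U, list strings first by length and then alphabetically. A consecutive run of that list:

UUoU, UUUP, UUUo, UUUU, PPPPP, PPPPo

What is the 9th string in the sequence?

Continuing the enumeration 3 steps past PPPPo: PPPPo → PPPPU → PPPoP → (answer).

PPPoo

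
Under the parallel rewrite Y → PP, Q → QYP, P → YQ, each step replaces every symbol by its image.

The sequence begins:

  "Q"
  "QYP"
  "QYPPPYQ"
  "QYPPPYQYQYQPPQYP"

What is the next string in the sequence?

Rewriting the 16 symbols of QYPPPYQYQYQPPQYP one by one yields QYP PP YQ YQ YQ PP QYP PP QYP PP QYP YQ YQ QYP PP YQ; concatenated:

QYPPPYQYQYQPPQYPPPQYPPPQYPYQYQQYPPPYQ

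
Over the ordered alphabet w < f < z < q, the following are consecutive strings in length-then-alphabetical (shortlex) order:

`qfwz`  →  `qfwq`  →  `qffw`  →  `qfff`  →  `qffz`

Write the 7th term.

qfzw

Advancing 2 positions from qffz through qffz → qffq reaches term 7.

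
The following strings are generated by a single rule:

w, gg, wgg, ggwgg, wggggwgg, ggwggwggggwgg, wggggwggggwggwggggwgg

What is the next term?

From term 3 onward, concatenate the second-to-last term with the last: w·gg = wgg, gg·wgg = ggwgg, …
Continuing: ggwggwggggwgg · wggggwggggwggwggggwgg gives term 8.

ggwggwggggwggwggggwggggwggwggggwgg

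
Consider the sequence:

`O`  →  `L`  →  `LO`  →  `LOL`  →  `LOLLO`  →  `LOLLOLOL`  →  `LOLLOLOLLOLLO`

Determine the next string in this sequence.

This is a Fibonacci-style word recurrence s(k) = s(k−1)·s(k−2): e.g. L·O = LO.
So term 8 is LOLLOLOLLOLLO·LOLLOLOL.

LOLLOLOLLOLLOLOLLOLOL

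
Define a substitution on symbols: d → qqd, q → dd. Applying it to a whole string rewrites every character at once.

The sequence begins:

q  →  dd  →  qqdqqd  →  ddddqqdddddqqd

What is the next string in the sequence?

qqdqqdqqdqqdddddqqdqqdqqdqqdqqdddddqqd

Applying the rule to each of the 14 symbols of ddddqqdddddqqd gives the pieces qqd qqd qqd qqd dd dd qqd qqd qqd qqd qqd dd dd qqd, which concatenate to the answer.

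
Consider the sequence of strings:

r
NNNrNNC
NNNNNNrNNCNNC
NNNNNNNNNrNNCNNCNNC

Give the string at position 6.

Every step adds NNN to the front and NNC to the end of the previous string.
From NNNNNNNNNrNNCNNCNNC, 2 further steps: NNNNNNNNNrNNCNNCNNC → NNNNNNNNNNNNrNNCNNCNNCNNC → (answer).

NNNNNNNNNNNNNNNrNNCNNCNNCNNCNNC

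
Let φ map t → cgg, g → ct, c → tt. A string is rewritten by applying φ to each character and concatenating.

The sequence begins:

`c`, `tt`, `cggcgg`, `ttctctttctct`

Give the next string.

cggcggttcggttcggcggcggttcggttcgg

Expanding ttctctttctct: t→cgg, t→cgg, c→tt, t→cgg, c→tt, t→cgg, t→cgg, t→cgg, c→tt, t→cgg, c→tt, t→cgg. Concatenated: cgg cgg tt cgg tt cgg cgg cgg tt cgg tt cgg.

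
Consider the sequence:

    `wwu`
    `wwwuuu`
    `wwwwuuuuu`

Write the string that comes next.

wwwwwuuuuuuu

Each string has the form w^{n+1} u^{2n-1} (n = 1, 2, …).
At n = 4 the blocks have lengths 5, 7.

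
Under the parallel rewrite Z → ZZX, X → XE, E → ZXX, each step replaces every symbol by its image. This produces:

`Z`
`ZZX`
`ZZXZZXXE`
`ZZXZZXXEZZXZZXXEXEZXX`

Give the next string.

ZZXZZXXEZZXZZXXEXEZXXZZXZZXXEZZXZZXXEXEZXXXEZXXZZXXEXE

Applying the rule to each of the 21 symbols of ZZXZZXXEZZXZZXXEXEZXX gives the pieces ZZX ZZX XE ZZX ZZX XE XE ZXX ZZX ZZX XE ZZX ZZX XE XE ZXX XE ZXX ZZX XE XE, which concatenate to the answer.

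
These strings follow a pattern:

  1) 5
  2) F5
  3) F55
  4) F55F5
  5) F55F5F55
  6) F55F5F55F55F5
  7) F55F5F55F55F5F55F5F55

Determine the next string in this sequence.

F55F5F55F55F5F55F5F55F55F5F55F55F5

From term 3 onward, concatenate the last term with the second-to-last: F5·5 = F55, F55·F5 = F55F5, …
The next term joins F55F5F55F55F5F55F5F55 and F55F5F55F55F5.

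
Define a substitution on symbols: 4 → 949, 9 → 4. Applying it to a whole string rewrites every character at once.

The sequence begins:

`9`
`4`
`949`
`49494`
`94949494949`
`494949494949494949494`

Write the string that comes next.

9494949494949494949494949494949494949494949

Replace each of the 21 characters of 494949494949494949494 in place — 949 4 949 4 949 4 949 4 949 4 949 4 949 4 949 4 949 4 949 4 949 — and concatenate.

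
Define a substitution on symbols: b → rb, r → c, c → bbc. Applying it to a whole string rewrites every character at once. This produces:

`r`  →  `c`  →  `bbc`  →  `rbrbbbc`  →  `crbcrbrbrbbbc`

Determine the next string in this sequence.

bbccrbbbccrbcrbcrbrbrbbbc

φ(crbcrbrbrbbbc) expands symbol-by-symbol to bbc c rb bbc c rb c rb c rb rb rb bbc; joining the 13 pieces gives the next term.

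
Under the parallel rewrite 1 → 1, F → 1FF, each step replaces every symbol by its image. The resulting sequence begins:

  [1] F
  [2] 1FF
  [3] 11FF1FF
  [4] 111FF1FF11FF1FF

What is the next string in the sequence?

1111FF1FF11FF1FF111FF1FF11FF1FF

Replace each of the 15 characters of 111FF1FF11FF1FF in place — 1 1 1 1FF 1FF 1 1FF 1FF 1 1 1FF 1FF 1 1FF 1FF — and concatenate.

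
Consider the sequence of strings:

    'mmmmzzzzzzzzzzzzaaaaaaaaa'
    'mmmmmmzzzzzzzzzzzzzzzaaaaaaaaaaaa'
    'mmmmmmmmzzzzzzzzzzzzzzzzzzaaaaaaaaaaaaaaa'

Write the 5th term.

Each string has the form m^{2n-2} z^{3n+3} a^{3n}, where the shown terms are n = 3, 4, 5.
At n = 7 the blocks have lengths 12, 24, 21.

mmmmmmmmmmmmzzzzzzzzzzzzzzzzzzzzzzzzaaaaaaaaaaaaaaaaaaaaa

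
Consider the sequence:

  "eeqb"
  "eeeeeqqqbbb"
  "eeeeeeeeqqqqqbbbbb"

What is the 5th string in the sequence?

eeeeeeeeeeeeeeqqqqqqqqqbbbbbbbbb

Each string has the form e^{3n-1} q^{2n-1} b^{2n-1} (n = 1, 2, …).
For term 5, n = 5, so the run lengths are 14, 9, 9.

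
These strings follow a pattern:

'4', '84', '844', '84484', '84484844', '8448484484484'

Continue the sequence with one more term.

Each term (from the third on) is the previous term followed by the one before it: term 3 = 84·4 = 844.
The next term joins 8448484484484 and 84484844.

844848448448484484844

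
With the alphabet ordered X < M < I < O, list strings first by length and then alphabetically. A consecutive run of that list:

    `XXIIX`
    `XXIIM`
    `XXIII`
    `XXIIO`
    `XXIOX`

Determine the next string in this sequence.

XXIOM

Treat XXIOX as a base-4 numeral over the given alphabet and add one, carrying through any trailing O's.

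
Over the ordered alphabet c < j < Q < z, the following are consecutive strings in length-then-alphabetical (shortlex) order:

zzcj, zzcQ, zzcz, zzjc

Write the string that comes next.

zzjj

The successor of zzjc increments the rightmost position that isn't already z and resets every position after it to c.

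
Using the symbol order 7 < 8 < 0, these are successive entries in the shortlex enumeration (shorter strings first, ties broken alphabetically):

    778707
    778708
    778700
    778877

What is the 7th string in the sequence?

Continuing the enumeration 3 steps past 778877: 778877 → 778878 → 778870 → (answer).

778887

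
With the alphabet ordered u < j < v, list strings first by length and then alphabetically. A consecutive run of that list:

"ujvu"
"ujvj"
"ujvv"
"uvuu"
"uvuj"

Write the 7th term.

uvju

Advancing 2 positions from uvuj through uvuj → uvuv reaches term 7.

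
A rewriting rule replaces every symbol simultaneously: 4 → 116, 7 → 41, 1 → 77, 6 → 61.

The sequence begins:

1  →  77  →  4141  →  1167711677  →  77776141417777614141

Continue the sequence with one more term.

41414141617711677116774141414161771167711677

φ(77776141417777614141) expands symbol-by-symbol to 41 41 41 41 61 77 116 77 116 77 41 41 41 41 61 77 116 77 116 77; joining the 20 pieces gives the next term.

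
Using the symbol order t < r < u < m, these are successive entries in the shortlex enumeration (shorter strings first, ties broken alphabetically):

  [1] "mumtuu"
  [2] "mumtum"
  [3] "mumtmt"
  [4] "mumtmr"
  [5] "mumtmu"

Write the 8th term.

Advancing 3 positions from mumtmu through mumtmu → mumtmm → mumrtt reaches term 8.

mumrtr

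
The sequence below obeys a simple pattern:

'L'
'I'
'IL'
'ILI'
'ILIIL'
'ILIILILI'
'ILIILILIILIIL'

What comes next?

Each term (from the third on) is the previous term followed by the one before it: term 3 = I·L = IL.
So term 8 is ILIILILIILIIL·ILIILILI.

ILIILILIILIILILIILILI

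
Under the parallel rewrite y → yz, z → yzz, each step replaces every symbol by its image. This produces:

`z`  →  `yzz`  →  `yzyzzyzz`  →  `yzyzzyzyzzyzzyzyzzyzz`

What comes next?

yzyzzyzyzzyzzyzyzzyzyzzyzzyzyzzyzzyzyzzyzyzzyzzyzyzzyzz

Applying the rule to each of the 21 symbols of yzyzzyzyzzyzzyzyzzyzz gives the pieces yz yzz yz yzz yzz yz yzz yz yzz yzz yz yzz yzz yz yzz yz yzz yzz yz yzz yzz, which concatenate to the answer.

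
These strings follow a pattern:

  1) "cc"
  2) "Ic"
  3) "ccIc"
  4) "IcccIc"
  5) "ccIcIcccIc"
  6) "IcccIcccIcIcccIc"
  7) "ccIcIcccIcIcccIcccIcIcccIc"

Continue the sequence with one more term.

This is a Fibonacci-style word recurrence s(k) = s(k−2)·s(k−1): e.g. cc·Ic = ccIc.
Continuing: IcccIcccIcIcccIc · ccIcIcccIcIcccIcccIcIcccIc gives term 8.

IcccIcccIcIcccIcccIcIcccIcIcccIcccIcIcccIc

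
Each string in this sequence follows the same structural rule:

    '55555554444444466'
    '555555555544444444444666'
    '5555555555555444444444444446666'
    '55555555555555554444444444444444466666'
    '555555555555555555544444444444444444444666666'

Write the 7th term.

55555555555555555555555554444444444444444444444444466666666

Each string has the form 5^{3n+1} 4^{3n+2} 6^{n}, where the shown terms are n = 2, 3, 4, 5, 6.
At n = 8 the blocks have lengths 25, 26, 8.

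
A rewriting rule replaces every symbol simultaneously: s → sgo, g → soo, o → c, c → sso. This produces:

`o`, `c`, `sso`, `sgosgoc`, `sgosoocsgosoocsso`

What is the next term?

Rewriting the 17 symbols of sgosoocsgosoocsso one by one yields sgo soo c sgo c c sso sgo soo c sgo c c sso sgo sgo c; concatenated:

sgosoocsgoccssosgosoocsgoccssosgosgoc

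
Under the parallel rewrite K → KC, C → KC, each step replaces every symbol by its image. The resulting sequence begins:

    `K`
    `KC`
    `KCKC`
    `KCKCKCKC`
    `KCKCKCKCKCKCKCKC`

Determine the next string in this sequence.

Replace each of the 16 characters of KCKCKCKCKCKCKCKC in place — KC KC KC KC KC KC KC KC KC KC KC KC KC KC KC KC — and concatenate.

KCKCKCKCKCKCKCKCKCKCKCKCKCKCKCKC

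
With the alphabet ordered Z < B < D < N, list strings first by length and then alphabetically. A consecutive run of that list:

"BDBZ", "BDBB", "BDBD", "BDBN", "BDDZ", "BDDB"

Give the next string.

Find the rightmost character of BDDB below N, bump it to the next letter, and reset everything to its right to Z.

BDDD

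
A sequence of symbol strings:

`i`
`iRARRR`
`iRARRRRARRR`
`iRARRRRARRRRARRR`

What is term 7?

Each term is the previous one with RARRR appended.
From iRARRRRARRRRARRR, 3 further steps: iRARRRRARRRRARRR → iRARRRRARRRRARRRRARRR → iRARRRRARRRRARRRRARRRRARRR → (answer).

iRARRRRARRRRARRRRARRRRARRRRARRR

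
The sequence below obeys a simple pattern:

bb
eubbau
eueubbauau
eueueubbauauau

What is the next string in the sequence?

eueueueubbauauauau

Every step adds eu to the front and au to the end of the previous string.
One more step from eueueubbauauau gives the answer.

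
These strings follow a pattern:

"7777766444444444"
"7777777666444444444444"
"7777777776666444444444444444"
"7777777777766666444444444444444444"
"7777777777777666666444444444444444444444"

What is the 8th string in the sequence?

Term n consists of 2n-1 7's, followed by n-1 6's, followed by 3n 4's, where the shown terms are n = 3, 4, 5, 6, 7.
For term 8, n = 10, so the run lengths are 19, 9, 30.

7777777777777777777666666666444444444444444444444444444444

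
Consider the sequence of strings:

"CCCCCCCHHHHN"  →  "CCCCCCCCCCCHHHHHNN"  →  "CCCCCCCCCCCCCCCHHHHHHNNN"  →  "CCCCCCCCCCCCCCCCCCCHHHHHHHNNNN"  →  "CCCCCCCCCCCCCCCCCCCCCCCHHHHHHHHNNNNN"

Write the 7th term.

The n-th term is 4n-1 C's then n+2 H's then n-1 N's, where the shown terms are n = 2, 3, 4, 5, 6.
For term 7, n = 8, so the run lengths are 31, 10, 7.

CCCCCCCCCCCCCCCCCCCCCCCCCCCCCCCHHHHHHHHHHNNNNNNN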